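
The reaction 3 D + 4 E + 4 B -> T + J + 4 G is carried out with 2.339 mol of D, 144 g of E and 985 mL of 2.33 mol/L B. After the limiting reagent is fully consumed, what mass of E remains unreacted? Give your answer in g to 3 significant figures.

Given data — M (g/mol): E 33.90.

66.2 g

n(D) = 2.339 mol
n(E) = 144.0 / 33.90 = 4.248 mol
n(B) = 2.33 × 985.0/1000 = 2.295 mol
n/ν for D = 2.339/3 = 0.7797
n/ν for E = 4.248/4 = 1.062
n/ν for B = 2.295/4 = 0.5738
Smallest n/ν is B → limiting reagent.
E consumed = (4/4) × 2.295 = 2.295 mol
E remaining = 4.248 − 2.295 = 1.953 mol
mass = 1.953 × 33.90 = 66.21 g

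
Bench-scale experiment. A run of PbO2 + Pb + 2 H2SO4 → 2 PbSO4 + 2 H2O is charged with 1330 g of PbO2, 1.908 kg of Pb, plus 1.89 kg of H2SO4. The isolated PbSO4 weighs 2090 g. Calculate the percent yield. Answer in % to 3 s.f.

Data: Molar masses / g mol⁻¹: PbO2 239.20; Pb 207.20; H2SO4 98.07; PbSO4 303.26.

62.0 %

n(PbO2) = 1330 / 239.20 = 5.560 mol
n(Pb) = 1.908×1000 / 207.20 = 9.208 mol
n(H2SO4) = 1.890×1000 / 98.07 = 19.27 mol
n/ν → PbO2: 5.560, Pb: 9.208, H2SO4: 9.635; PbO2 is limiting.
theoretical n(PbSO4) = (2/1) × 5.560 = 11.12 mol → 3372 g
% yield = 2090 / 3372 × 100 = 61.98 %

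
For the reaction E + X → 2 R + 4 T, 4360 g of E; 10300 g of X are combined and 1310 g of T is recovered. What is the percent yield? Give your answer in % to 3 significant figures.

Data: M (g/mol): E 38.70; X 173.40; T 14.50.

38.0 %

n(E) = 4360 / 38.70 = 112.7 mol
n(X) = 10300 / 173.40 = 59.40 mol
n/ν for E = 112.7/1 = 112.7
n/ν for X = 59.40/1 = 59.40
Smallest n/ν is X → limiting reagent.
theoretical n(T) = (4/1) × 59.40 = 237.6 mol → 3445 g
% yield = 1310 / 3445 × 100 = 38.03 %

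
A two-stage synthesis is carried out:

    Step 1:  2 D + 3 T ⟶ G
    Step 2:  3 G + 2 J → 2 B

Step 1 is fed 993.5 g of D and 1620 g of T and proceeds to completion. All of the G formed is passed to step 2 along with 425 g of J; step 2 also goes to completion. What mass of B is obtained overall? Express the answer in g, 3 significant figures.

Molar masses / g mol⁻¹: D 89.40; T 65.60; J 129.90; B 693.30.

2270 g

Step 1:
n(D) = 993.5 / 89.40 = 11.11 mol
n(T) = 1620 / 65.60 = 24.70 mol
n/ν for D = 11.11/2 = 5.555
n/ν for T = 24.70/3 = 8.233
Smallest n/ν is D → limiting reagent.
n(G) produced = (1/2) × 11.11 = 5.555 mol
Step 2:
n(G) available = 5.555 mol
n(J) = 425.0 / 129.90 = 3.272 mol
n/ν for G = 5.555/3 = 1.852
n/ν for J = 3.272/2 = 1.636
Smallest n/ν is J → limiting reagent.
n(B) = (2/2) × 3.272 = 3.272 mol
mass = 3.272 × 693.30 = 2268 g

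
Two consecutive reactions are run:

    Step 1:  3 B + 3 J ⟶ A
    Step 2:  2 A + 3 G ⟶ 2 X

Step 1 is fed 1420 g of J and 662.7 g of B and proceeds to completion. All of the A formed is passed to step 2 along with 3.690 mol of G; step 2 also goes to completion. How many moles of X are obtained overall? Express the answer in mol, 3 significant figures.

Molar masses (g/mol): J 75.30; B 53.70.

2.46 mol

Step 1:
n(J) = 1420 / 75.30 = 18.86 mol
n(B) = 662.7 / 53.70 = 12.34 mol
n/ν for J = 18.86/3 = 6.287
n/ν for B = 12.34/3 = 4.113
Smallest n/ν is B → limiting reagent.
n(A) produced = (1/3) × 12.34 = 4.113 mol
Step 2:
n(A) available = 4.113 mol
n(G) = 3.690 mol
n/ν for A = 4.113/2 = 2.057
n/ν for G = 3.690/3 = 1.230
Smallest n/ν is G → limiting reagent.
n(X) = (2/3) × 3.690 = 2.460 mol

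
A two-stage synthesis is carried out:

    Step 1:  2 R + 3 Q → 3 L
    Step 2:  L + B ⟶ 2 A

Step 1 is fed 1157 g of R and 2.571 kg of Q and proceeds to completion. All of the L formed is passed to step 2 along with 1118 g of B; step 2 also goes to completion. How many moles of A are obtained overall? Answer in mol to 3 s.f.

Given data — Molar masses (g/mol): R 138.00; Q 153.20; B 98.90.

22.6 mol

Step 1:
n(R) = 1157 / 138.00 = 8.384 mol
n(Q) = 2.571×1000 / 153.20 = 16.78 mol
n/ν → R: 4.192, Q: 5.593; R is limiting.
n(L) produced = (3/2) × 8.384 = 12.58 mol
Step 2:
n(L) available = 12.58 mol
n(B) = 1118 / 98.90 = 11.30 mol
n/ν → L: 12.58, B: 11.30; B is limiting.
n(A) = (2/1) × 11.30 = 22.60 mol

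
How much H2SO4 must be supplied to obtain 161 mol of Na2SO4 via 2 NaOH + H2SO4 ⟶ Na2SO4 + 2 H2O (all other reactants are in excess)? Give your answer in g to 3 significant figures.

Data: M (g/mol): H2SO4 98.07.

15800 g

n(Na2SO4) = 161.0 mol
n(H2SO4) = (1/1) × 161.0 = 161.0 mol
mass = 161.0 × 98.07 = 15790 g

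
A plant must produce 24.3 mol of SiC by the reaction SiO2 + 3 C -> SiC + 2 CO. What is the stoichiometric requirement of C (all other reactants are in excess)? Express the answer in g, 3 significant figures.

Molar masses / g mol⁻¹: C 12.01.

876 g

n(SiC) = 24.30 mol
n(C) = (3/1) × 24.30 = 72.90 mol
mass = 72.90 × 12.01 = 875.5 g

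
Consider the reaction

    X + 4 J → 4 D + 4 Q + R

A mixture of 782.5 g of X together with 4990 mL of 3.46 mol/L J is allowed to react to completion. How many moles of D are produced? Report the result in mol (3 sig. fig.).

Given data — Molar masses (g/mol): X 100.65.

17.3 mol

n(X) = 782.5 / 100.65 = 7.774 mol
n(J) = 3.46 × 4990/1000 = 17.27 mol
n/ν for X = 7.774/1 = 7.774
n/ν for J = 17.27/4 = 4.318
Smallest n/ν is J → limiting reagent.
n(D) = (4/4) × 17.27 = 17.27 mol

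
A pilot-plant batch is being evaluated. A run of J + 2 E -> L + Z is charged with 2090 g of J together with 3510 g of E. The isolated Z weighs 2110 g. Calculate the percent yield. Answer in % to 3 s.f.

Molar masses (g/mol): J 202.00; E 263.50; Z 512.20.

n(J) = 2090 / 202.00 = 10.35 mol
n(E) = 3510 / 263.50 = 13.32 mol
n/ν for J = 10.35/1 = 10.35
n/ν for E = 13.32/2 = 6.660
Smallest n/ν is E → limiting reagent.
theoretical n(Z) = (1/2) × 13.32 = 6.660 mol → 3411 g
% yield = 2110 / 3411 × 100 = 61.86 %

61.9 %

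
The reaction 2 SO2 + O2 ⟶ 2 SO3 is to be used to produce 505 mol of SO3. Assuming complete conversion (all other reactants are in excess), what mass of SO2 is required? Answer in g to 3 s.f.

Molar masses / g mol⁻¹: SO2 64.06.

32400 g

n(SO3) = 505.0 mol
n(SO2) = (2/2) × 505.0 = 505.0 mol
mass = 505.0 × 64.06 = 32350 g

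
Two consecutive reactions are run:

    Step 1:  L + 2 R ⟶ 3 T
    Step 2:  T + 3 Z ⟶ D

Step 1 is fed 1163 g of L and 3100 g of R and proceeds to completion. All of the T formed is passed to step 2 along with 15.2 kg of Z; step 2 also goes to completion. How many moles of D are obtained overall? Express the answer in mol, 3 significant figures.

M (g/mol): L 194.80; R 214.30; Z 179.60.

Step 1:
n(L) = 1163 / 194.80 = 5.970 mol
n(R) = 3100 / 214.30 = 14.47 mol
n/ν for L = 5.970/1 = 5.970
n/ν for R = 14.47/2 = 7.235
Smallest n/ν is L → limiting reagent.
n(T) produced = (3/1) × 5.970 = 17.91 mol
Step 2:
n(T) available = 17.91 mol
n(Z) = 15.20×1000 / 179.60 = 84.63 mol
n/ν for T = 17.91/1 = 17.91
n/ν for Z = 84.63/3 = 28.21
Smallest n/ν is T → limiting reagent.
n(D) = (1/1) × 17.91 = 17.91 mol

17.9 mol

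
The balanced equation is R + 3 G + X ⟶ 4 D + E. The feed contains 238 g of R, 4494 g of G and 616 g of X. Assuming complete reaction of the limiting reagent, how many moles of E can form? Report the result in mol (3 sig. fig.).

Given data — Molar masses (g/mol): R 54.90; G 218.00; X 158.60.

3.88 mol

n(R) = 238.0 / 54.90 = 4.335 mol
n(G) = 4494 / 218.00 = 20.61 mol
n(X) = 616.0 / 158.60 = 3.884 mol
n/ν for R = 4.335/1 = 4.335
n/ν for G = 20.61/3 = 6.870
n/ν for X = 3.884/1 = 3.884
Smallest n/ν is X → limiting reagent.
n(E) = (1/1) × 3.884 = 3.884 mol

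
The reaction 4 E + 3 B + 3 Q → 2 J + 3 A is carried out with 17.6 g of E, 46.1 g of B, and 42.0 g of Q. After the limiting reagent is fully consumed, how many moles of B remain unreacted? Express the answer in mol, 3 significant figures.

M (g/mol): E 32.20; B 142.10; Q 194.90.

0.109 mol

n(E) = 17.60 / 32.20 = 0.5466 mol
n(B) = 46.10 / 142.10 = 0.3244 mol
n(Q) = 42.00 / 194.90 = 0.2155 mol
n/ν → E: 0.1367, B: 0.1081, Q: 0.07183; Q is limiting.
B consumed = (3/3) × 0.2155 = 0.2155 mol
B remaining = 0.3244 − 0.2155 = 0.1089 mol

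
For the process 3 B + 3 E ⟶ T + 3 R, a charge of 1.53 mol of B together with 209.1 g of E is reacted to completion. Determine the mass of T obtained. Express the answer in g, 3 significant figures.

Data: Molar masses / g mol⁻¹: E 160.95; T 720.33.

n(B) = 1.530 mol
n(E) = 209.1 / 160.95 = 1.299 mol
n/ν → B: 0.5100, E: 0.4330; E is limiting.
n(T) = (1/3) × 1.299 = 0.4330 mol
mass = 0.4330 × 720.33 = 311.9 g

312 g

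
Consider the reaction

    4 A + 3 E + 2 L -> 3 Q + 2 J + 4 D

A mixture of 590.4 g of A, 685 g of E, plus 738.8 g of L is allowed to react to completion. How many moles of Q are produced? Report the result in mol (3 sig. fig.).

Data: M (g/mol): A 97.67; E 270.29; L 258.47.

2.53 mol

n(A) = 590.4 / 97.67 = 6.045 mol
n(E) = 685.0 / 270.29 = 2.534 mol
n(L) = 738.8 / 258.47 = 2.858 mol
n/ν → A: 1.511, E: 0.8447, L: 1.429; E is limiting.
n(Q) = (3/3) × 2.534 = 2.534 mol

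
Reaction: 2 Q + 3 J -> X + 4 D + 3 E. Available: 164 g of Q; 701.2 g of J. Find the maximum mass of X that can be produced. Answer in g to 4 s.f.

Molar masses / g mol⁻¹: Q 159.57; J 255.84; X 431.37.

221.7 g

n(Q) = 164.0 / 159.57 = 1.028 mol
n(J) = 701.2 / 255.84 = 2.741 mol
n/ν → Q: 0.5140, J: 0.9137; Q is limiting.
n(X) = (1/2) × 1.028 = 0.5140 mol
mass = 0.5140 × 431.37 = 221.7 g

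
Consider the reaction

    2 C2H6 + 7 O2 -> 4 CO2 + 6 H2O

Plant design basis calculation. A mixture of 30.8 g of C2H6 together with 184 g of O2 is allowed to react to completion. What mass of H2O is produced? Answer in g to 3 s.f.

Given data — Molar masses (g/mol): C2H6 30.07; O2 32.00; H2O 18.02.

n(C2H6) = 30.80 / 30.07 = 1.024 mol
n(O2) = 184.0 / 32.00 = 5.750 mol
n/ν for C2H6 = 1.024/2 = 0.5120
n/ν for O2 = 5.750/7 = 0.8214
Smallest n/ν is C2H6 → limiting reagent.
n(H2O) = (6/2) × 1.024 = 3.072 mol
mass = 3.072 × 18.02 = 55.36 g

55.4 g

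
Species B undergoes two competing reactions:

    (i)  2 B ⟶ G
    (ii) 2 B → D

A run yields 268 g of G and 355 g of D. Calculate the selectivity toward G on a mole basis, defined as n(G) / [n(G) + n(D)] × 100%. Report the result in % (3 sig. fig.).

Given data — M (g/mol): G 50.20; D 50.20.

43.0 %

n(G) = 268 / 50.20 = 5.339 mol
n(D) = 355 / 50.20 = 7.072 mol
selectivity = 5.339/(5.339+7.072) × 100 = 43.02 %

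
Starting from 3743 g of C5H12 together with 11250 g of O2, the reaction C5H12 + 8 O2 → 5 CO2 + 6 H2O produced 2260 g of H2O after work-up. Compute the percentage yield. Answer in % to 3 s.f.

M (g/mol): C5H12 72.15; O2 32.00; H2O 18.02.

n(C5H12) = 3743 / 72.15 = 51.88 mol
n(O2) = 11250 / 32.00 = 351.6 mol
n/ν → C5H12: 51.88, O2: 43.95; O2 is limiting.
theoretical n(H2O) = (6/8) × 351.6 = 263.7 mol → 4752 g
% yield = 2260 / 4752 × 100 = 47.56 %

47.6 %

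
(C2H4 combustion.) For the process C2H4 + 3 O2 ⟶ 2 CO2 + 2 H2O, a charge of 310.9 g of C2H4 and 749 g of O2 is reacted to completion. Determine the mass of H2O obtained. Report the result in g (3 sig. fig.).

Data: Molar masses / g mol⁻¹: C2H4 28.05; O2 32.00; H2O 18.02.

281 g

n(C2H4) = 310.9 / 28.05 = 11.08 mol
n(O2) = 749.0 / 32.00 = 23.41 mol
n/ν → C2H4: 11.08, O2: 7.803; O2 is limiting.
n(H2O) = (2/3) × 23.41 = 15.61 mol
mass = 15.61 × 18.02 = 281.3 g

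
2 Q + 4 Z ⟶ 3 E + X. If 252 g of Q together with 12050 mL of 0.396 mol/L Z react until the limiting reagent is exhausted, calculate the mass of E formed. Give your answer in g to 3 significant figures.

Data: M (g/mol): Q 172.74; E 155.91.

n(Q) = 252.0 / 172.74 = 1.459 mol
n(Z) = 0.396 × 12050/1000 = 4.772 mol
n/ν → Q: 0.7295, Z: 1.193; Q is limiting.
n(E) = (3/2) × 1.459 = 2.189 mol
mass = 2.189 × 155.91 = 341.3 g

341 g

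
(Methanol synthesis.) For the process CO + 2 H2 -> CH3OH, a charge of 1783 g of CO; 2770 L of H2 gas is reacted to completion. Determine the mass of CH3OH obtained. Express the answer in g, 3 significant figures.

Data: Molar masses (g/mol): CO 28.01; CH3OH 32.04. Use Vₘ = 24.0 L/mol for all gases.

1850 g

n(CO) = 1783 / 28.01 = 63.66 mol
n(H2) = 2770 / 24.0 = 115.4 mol
n/ν → CO: 63.66, H2: 57.70; H2 is limiting.
n(CH3OH) = (1/2) × 115.4 = 57.70 mol
mass = 57.70 × 32.04 = 1849 g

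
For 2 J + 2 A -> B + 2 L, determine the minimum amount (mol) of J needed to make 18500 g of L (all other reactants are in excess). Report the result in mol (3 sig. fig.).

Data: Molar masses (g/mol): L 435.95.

42.4 mol

n(L) = 18500 / 435.95 = 42.44 mol
n(J) = (2/2) × 42.44 = 42.44 mol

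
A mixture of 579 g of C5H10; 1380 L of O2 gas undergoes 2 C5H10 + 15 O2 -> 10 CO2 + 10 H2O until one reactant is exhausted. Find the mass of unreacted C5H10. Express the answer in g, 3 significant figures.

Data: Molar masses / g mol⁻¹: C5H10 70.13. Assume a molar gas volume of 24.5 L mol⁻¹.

n(C5H10) = 579.0 / 70.13 = 8.256 mol
n(O2) = 1380 / 24.5 = 56.33 mol
n/ν for C5H10 = 8.256/2 = 4.128
n/ν for O2 = 56.33/15 = 3.755
Smallest n/ν is O2 → limiting reagent.
C5H10 consumed = (2/15) × 56.33 = 7.511 mol
C5H10 remaining = 8.256 − 7.511 = 0.7450 mol
mass = 0.7450 × 70.13 = 52.25 g

52.3 g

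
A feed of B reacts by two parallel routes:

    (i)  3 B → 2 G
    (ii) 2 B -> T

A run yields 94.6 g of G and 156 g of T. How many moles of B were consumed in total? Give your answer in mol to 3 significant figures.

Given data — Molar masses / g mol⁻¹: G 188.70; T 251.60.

n(G) = 94.6 / 188.70 = 0.5013 mol
n(T) = 156 / 251.60 = 0.6200 mol
n(B) via (i) = (3/2)×0.5013 = 0.7520 mol
n(B) via (ii) = (2/1)×0.6200 = 1.240 mol
total n(B) = 0.7520 + 1.240 = 1.992 mol

1.99 mol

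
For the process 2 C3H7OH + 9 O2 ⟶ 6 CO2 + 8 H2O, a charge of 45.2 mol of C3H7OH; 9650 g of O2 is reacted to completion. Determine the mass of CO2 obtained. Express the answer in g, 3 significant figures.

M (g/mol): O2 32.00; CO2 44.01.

5970 g

n(C3H7OH) = 45.20 mol
n(O2) = 9650 / 32.00 = 301.6 mol
n/ν → C3H7OH: 22.60, O2: 33.51; C3H7OH is limiting.
n(CO2) = (6/2) × 45.20 = 135.6 mol
mass = 135.6 × 44.01 = 5968 g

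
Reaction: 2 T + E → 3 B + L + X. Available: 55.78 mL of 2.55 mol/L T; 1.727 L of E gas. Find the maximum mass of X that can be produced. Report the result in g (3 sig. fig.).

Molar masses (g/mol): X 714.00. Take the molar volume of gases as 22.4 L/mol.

50.8 g

n(T) = 2.55 × 55.78/1000 = 0.1422 mol
n(E) = 1.727 / 22.4 = 0.07710 mol
n/ν → T: 0.07110, E: 0.07710; T is limiting.
n(X) = (1/2) × 0.1422 = 0.07110 mol
mass = 0.07110 × 714.00 = 50.77 g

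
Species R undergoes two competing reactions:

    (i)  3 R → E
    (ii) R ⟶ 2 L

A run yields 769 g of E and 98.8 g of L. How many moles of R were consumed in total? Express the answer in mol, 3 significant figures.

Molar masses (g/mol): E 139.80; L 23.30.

18.6 mol

n(E) = 769 / 139.80 = 5.501 mol
n(L) = 98.8 / 23.30 = 4.240 mol
n(R) via (i) = (3/1)×5.501 = 16.50 mol
n(R) via (ii) = (1/2)×4.240 = 2.120 mol
total n(R) = 16.50 + 2.120 = 18.62 mol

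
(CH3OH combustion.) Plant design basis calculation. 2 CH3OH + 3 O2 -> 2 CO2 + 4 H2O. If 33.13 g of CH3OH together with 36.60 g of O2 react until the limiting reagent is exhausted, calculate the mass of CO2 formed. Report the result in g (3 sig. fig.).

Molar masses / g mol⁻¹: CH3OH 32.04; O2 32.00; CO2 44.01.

n(CH3OH) = 33.13 / 32.04 = 1.034 mol
n(O2) = 36.60 / 32.00 = 1.144 mol
n/ν for CH3OH = 1.034/2 = 0.5170
n/ν for O2 = 1.144/3 = 0.3813
Smallest n/ν is O2 → limiting reagent.
n(CO2) = (2/3) × 1.144 = 0.7627 mol
mass = 0.7627 × 44.01 = 33.57 g

33.6 g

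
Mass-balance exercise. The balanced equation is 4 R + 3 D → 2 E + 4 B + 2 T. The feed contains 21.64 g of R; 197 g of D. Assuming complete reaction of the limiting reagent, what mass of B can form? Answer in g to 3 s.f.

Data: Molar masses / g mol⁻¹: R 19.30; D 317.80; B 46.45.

38.4 g

n(R) = 21.64 / 19.30 = 1.121 mol
n(D) = 197.0 / 317.80 = 0.6199 mol
n/ν → R: 0.2803, D: 0.2066; D is limiting.
n(B) = (4/3) × 0.6199 = 0.8265 mol
mass = 0.8265 × 46.45 = 38.39 g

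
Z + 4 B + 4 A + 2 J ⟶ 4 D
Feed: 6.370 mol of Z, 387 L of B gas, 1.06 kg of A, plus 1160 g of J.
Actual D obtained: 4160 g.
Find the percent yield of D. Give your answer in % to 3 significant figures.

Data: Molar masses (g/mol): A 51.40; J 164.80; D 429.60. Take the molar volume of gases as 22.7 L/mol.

68.8 %

n(Z) = 6.370 mol
n(B) = 387.0 / 22.7 = 17.05 mol
n(A) = 1.060×1000 / 51.40 = 20.62 mol
n(J) = 1160 / 164.80 = 7.039 mol
n/ν → Z: 6.370, B: 4.263, A: 5.155, J: 3.520; J is limiting.
theoretical n(D) = (4/2) × 7.039 = 14.08 mol → 6049 g
% yield = 4160 / 6049 × 100 = 68.77 %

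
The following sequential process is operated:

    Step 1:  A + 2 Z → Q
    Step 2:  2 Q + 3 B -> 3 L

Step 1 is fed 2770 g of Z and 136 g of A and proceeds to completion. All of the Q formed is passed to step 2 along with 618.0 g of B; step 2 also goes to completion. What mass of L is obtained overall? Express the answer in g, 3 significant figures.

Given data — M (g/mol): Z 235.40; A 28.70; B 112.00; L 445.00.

Step 1:
n(Z) = 2770 / 235.40 = 11.77 mol
n(A) = 136.0 / 28.70 = 4.739 mol
n/ν for Z = 11.77/2 = 5.885
n/ν for A = 4.739/1 = 4.739
Smallest n/ν is A → limiting reagent.
n(Q) produced = (1/1) × 4.739 = 4.739 mol
Step 2:
n(Q) available = 4.739 mol
n(B) = 618.0 / 112.00 = 5.518 mol
n/ν for Q = 4.739/2 = 2.370
n/ν for B = 5.518/3 = 1.839
Smallest n/ν is B → limiting reagent.
n(L) = (3/3) × 5.518 = 5.518 mol
mass = 5.518 × 445.00 = 2456 g

2460 g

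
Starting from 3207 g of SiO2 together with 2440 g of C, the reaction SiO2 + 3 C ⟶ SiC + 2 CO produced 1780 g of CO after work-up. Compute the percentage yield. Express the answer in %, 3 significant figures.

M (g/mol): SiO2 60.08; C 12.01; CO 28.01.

59.5 %

n(SiO2) = 3207 / 60.08 = 53.38 mol
n(C) = 2440 / 12.01 = 203.2 mol
n/ν → SiO2: 53.38, C: 67.73; SiO2 is limiting.
theoretical n(CO) = (2/1) × 53.38 = 106.8 mol → 2991 g
% yield = 1780 / 2991 × 100 = 59.51 %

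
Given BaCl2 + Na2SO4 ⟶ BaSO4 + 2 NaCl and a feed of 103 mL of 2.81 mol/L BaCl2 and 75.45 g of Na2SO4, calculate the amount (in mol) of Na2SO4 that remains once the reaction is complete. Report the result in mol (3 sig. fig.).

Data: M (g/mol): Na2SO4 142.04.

0.242 mol

n(BaCl2) = 2.81 × 103.0/1000 = 0.2894 mol
n(Na2SO4) = 75.45 / 142.04 = 0.5312 mol
n/ν for BaCl2 = 0.2894/1 = 0.2894
n/ν for Na2SO4 = 0.5312/1 = 0.5312
Smallest n/ν is BaCl2 → limiting reagent.
Na2SO4 consumed = (1/1) × 0.2894 = 0.2894 mol
Na2SO4 remaining = 0.5312 − 0.2894 = 0.2418 mol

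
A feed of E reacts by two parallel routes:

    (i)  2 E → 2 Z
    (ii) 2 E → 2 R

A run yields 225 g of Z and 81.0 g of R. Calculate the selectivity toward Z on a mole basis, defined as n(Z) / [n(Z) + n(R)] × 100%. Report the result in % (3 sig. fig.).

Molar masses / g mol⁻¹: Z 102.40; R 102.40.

73.5 %

n(Z) = 225 / 102.40 = 2.197 mol
n(R) = 81.0 / 102.40 = 0.7910 mol
selectivity = 2.197/(2.197+0.7910) × 100 = 73.53 %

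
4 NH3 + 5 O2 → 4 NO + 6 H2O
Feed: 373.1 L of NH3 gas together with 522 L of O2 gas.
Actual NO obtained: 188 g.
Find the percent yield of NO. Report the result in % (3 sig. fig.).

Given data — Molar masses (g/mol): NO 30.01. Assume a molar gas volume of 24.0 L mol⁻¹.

n(NH3) = 373.1 / 24.0 = 15.55 mol
n(O2) = 522.0 / 24.0 = 21.75 mol
n/ν → NH3: 3.888, O2: 4.350; NH3 is limiting.
theoretical n(NO) = (4/4) × 15.55 = 15.55 mol → 466.7 g
% yield = 188 / 466.7 × 100 = 40.28 %

40.3 %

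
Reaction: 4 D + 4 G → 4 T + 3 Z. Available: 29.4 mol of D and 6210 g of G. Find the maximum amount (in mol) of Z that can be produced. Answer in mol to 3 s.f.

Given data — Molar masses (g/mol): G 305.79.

15.2 mol

n(D) = 29.40 mol
n(G) = 6210 / 305.79 = 20.31 mol
n/ν for D = 29.40/4 = 7.350
n/ν for G = 20.31/4 = 5.078
Smallest n/ν is G → limiting reagent.
n(Z) = (3/4) × 20.31 = 15.23 mol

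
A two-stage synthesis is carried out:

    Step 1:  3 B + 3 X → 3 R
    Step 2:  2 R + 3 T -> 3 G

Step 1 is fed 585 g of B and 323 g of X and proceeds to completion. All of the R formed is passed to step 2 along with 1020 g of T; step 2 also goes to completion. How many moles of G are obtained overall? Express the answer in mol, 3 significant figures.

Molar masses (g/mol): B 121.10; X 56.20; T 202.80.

5.03 mol

Step 1:
n(B) = 585.0 / 121.10 = 4.831 mol
n(X) = 323.0 / 56.20 = 5.747 mol
n/ν for B = 4.831/3 = 1.610
n/ν for X = 5.747/3 = 1.916
Smallest n/ν is B → limiting reagent.
n(R) produced = (3/3) × 4.831 = 4.831 mol
Step 2:
n(R) available = 4.831 mol
n(T) = 1020 / 202.80 = 5.030 mol
n/ν for R = 4.831/2 = 2.416
n/ν for T = 5.030/3 = 1.677
Smallest n/ν is T → limiting reagent.
n(G) = (3/3) × 5.030 = 5.030 mol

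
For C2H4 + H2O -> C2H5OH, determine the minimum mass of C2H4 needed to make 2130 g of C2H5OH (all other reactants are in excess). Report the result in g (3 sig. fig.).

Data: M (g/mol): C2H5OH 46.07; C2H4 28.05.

1300 g

n(C2H5OH) = 2130 / 46.07 = 46.23 mol
n(C2H4) = (1/1) × 46.23 = 46.23 mol
mass = 46.23 × 28.05 = 1297 g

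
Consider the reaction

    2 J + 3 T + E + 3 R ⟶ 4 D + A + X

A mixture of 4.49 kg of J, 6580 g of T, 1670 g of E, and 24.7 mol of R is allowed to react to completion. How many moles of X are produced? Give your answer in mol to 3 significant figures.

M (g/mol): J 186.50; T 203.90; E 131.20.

n(J) = 4.490×1000 / 186.50 = 24.08 mol
n(T) = 6580 / 203.90 = 32.27 mol
n(E) = 1670 / 131.20 = 12.73 mol
n(R) = 24.70 mol
n/ν → J: 12.04, T: 10.76, E: 12.73, R: 8.233; R is limiting.
n(X) = (1/3) × 24.70 = 8.233 mol

8.23 mol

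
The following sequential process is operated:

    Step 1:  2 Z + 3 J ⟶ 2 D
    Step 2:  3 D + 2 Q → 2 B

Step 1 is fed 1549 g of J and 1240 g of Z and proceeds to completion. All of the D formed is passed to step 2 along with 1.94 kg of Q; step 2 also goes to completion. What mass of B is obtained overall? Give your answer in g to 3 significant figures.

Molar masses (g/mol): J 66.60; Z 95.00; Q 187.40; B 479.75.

4170 g

Step 1:
n(J) = 1549 / 66.60 = 23.26 mol
n(Z) = 1240 / 95.00 = 13.05 mol
n/ν → J: 7.753, Z: 6.525; Z is limiting.
n(D) produced = (2/2) × 13.05 = 13.05 mol
Step 2:
n(D) available = 13.05 mol
n(Q) = 1.940×1000 / 187.40 = 10.35 mol
n/ν → D: 4.350, Q: 5.175; D is limiting.
n(B) = (2/3) × 13.05 = 8.700 mol
mass = 8.700 × 479.75 = 4174 g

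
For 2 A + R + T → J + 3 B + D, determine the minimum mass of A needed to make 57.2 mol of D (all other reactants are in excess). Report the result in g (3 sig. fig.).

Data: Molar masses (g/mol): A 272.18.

31100 g

n(D) = 57.20 mol
n(A) = (2/1) × 57.20 = 114.4 mol
mass = 114.4 × 272.18 = 31140 g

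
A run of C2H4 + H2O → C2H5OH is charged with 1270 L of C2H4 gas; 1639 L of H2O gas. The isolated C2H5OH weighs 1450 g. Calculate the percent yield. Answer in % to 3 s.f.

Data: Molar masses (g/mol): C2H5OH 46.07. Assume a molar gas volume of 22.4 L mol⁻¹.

55.5 %

n(C2H4) = 1270 / 22.4 = 56.70 mol
n(H2O) = 1639 / 22.4 = 73.17 mol
n/ν → C2H4: 56.70, H2O: 73.17; C2H4 is limiting.
theoretical n(C2H5OH) = (1/1) × 56.70 = 56.70 mol → 2612 g
% yield = 1450 / 2612 × 100 = 55.51 %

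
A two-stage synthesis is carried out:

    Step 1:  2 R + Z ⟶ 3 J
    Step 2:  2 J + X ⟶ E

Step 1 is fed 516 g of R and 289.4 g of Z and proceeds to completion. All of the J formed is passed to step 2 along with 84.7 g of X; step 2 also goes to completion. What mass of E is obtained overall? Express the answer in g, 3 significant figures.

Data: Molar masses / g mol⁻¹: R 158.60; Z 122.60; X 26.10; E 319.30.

Step 1:
n(R) = 516.0 / 158.60 = 3.253 mol
n(Z) = 289.4 / 122.60 = 2.361 mol
n/ν → R: 1.627, Z: 2.361; R is limiting.
n(J) produced = (3/2) × 3.253 = 4.880 mol
Step 2:
n(J) available = 4.880 mol
n(X) = 84.70 / 26.10 = 3.245 mol
n/ν → J: 2.440, X: 3.245; J is limiting.
n(E) = (1/2) × 4.880 = 2.440 mol
mass = 2.440 × 319.30 = 779.1 g

779 g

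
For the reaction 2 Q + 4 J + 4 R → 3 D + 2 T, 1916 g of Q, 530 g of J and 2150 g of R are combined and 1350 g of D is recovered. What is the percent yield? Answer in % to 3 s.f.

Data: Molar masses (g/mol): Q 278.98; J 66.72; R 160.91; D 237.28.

95.5 %

n(Q) = 1916 / 278.98 = 6.868 mol
n(J) = 530.0 / 66.72 = 7.944 mol
n(R) = 2150 / 160.91 = 13.36 mol
n/ν → Q: 3.434, J: 1.986, R: 3.340; J is limiting.
theoretical n(D) = (3/4) × 7.944 = 5.958 mol → 1414 g
% yield = 1350 / 1414 × 100 = 95.47 %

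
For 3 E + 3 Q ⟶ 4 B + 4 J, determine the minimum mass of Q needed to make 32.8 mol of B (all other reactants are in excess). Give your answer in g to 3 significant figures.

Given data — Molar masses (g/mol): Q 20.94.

515 g

n(B) = 32.80 mol
n(Q) = (3/4) × 32.80 = 24.60 mol
mass = 24.60 × 20.94 = 515.1 g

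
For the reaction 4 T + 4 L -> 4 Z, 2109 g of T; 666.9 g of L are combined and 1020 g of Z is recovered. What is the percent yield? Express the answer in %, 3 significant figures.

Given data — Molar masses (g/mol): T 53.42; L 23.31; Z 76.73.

46.5 %

n(T) = 2109 / 53.42 = 39.48 mol
n(L) = 666.9 / 23.31 = 28.61 mol
n/ν → T: 9.870, L: 7.153; L is limiting.
theoretical n(Z) = (4/4) × 28.61 = 28.61 mol → 2195 g
% yield = 1020 / 2195 × 100 = 46.47 %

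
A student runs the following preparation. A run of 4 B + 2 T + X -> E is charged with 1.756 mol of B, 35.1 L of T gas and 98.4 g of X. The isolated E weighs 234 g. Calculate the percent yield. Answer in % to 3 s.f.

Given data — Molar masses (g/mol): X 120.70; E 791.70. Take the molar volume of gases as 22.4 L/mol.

67.3 %

n(B) = 1.756 mol
n(T) = 35.10 / 22.4 = 1.567 mol
n(X) = 98.40 / 120.70 = 0.8152 mol
n/ν → B: 0.4390, T: 0.7835, X: 0.8152; B is limiting.
theoretical n(E) = (1/4) × 1.756 = 0.4390 mol → 347.6 g
% yield = 234 / 347.6 × 100 = 67.32 %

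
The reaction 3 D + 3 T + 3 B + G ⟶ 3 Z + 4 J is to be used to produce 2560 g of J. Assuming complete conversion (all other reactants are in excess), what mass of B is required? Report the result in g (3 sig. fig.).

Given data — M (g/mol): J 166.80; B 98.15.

n(J) = 2560 / 166.80 = 15.35 mol
n(B) = (3/4) × 15.35 = 11.51 mol
mass = 11.51 × 98.15 = 1130 g

1130 g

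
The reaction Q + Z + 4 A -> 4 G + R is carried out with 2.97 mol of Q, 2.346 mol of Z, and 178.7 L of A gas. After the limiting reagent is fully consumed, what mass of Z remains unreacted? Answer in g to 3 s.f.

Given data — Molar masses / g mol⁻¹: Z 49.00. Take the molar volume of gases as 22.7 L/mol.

18.5 g

n(Q) = 2.970 mol
n(Z) = 2.346 mol
n(A) = 178.7 / 22.7 = 7.872 mol
n/ν → Q: 2.970, Z: 2.346, A: 1.968; A is limiting.
Z consumed = (1/4) × 7.872 = 1.968 mol
Z remaining = 2.346 − 1.968 = 0.3780 mol
mass = 0.3780 × 49.00 = 18.52 g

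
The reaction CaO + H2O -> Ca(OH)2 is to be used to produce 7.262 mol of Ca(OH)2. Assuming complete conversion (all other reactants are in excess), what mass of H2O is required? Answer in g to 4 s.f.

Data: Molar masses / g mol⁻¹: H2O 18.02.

n(Ca(OH)2) = 7.262 mol
n(H2O) = (1/1) × 7.262 = 7.262 mol
mass = 7.262 × 18.02 = 130.9 g

130.9 g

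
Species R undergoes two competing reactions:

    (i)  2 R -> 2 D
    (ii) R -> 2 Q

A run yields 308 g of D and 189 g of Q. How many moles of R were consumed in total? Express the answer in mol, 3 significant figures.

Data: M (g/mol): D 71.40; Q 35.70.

6.96 mol

n(D) = 308 / 71.40 = 4.314 mol
n(Q) = 189 / 35.70 = 5.294 mol
n(R) via (i) = (2/2)×4.314 = 4.314 mol
n(R) via (ii) = (1/2)×5.294 = 2.647 mol
total n(R) = 4.314 + 2.647 = 6.961 mol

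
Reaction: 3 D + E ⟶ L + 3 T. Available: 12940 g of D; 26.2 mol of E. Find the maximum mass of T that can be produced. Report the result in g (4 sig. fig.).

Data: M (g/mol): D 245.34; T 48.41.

n(D) = 12940 / 245.34 = 52.74 mol
n(E) = 26.20 mol
n/ν → D: 17.58, E: 26.20; D is limiting.
n(T) = (3/3) × 52.74 = 52.74 mol
mass = 52.74 × 48.41 = 2553 g

2553 g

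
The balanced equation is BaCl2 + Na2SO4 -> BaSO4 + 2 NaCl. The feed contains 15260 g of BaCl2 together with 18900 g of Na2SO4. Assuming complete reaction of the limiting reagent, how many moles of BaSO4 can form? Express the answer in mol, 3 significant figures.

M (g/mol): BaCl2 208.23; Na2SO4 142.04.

n(BaCl2) = 15260 / 208.23 = 73.28 mol
n(Na2SO4) = 18900 / 142.04 = 133.1 mol
n/ν for BaCl2 = 73.28/1 = 73.28
n/ν for Na2SO4 = 133.1/1 = 133.1
Smallest n/ν is BaCl2 → limiting reagent.
n(BaSO4) = (1/1) × 73.28 = 73.28 mol

73.3 mol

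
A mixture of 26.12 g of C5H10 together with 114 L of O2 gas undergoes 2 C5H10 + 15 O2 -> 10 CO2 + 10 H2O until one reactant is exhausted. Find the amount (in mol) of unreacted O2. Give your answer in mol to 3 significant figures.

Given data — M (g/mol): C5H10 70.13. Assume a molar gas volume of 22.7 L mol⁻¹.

n(C5H10) = 26.12 / 70.13 = 0.3725 mol
n(O2) = 114.0 / 22.7 = 5.022 mol
n/ν → C5H10: 0.1863, O2: 0.3348; C5H10 is limiting.
O2 consumed = (15/2) × 0.3725 = 2.794 mol
O2 remaining = 5.022 − 2.794 = 2.228 mol

2.23 mol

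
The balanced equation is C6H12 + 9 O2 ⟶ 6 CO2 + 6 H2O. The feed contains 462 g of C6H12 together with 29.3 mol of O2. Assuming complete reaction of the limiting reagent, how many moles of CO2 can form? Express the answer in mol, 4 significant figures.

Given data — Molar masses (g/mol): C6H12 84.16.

n(C6H12) = 462.0 / 84.16 = 5.490 mol
n(O2) = 29.30 mol
n/ν for C6H12 = 5.490/1 = 5.490
n/ν for O2 = 29.30/9 = 3.256
Smallest n/ν is O2 → limiting reagent.
n(CO2) = (6/9) × 29.30 = 19.53 mol

19.53 mol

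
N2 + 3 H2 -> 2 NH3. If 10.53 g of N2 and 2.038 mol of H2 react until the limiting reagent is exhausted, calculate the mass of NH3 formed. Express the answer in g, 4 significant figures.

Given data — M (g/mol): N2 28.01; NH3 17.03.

12.80 g

n(N2) = 10.53 / 28.01 = 0.3759 mol
n(H2) = 2.038 mol
n/ν for N2 = 0.3759/1 = 0.3759
n/ν for H2 = 2.038/3 = 0.6793
Smallest n/ν is N2 → limiting reagent.
n(NH3) = (2/1) × 0.3759 = 0.7518 mol
mass = 0.7518 × 17.03 = 12.80 g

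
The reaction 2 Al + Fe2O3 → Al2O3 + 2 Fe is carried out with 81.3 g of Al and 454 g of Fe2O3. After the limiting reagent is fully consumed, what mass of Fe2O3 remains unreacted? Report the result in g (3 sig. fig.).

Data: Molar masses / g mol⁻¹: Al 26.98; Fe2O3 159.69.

n(Al) = 81.30 / 26.98 = 3.013 mol
n(Fe2O3) = 454.0 / 159.69 = 2.843 mol
n/ν → Al: 1.507, Fe2O3: 2.843; Al is limiting.
Fe2O3 consumed = (1/2) × 3.013 = 1.507 mol
Fe2O3 remaining = 2.843 − 1.507 = 1.336 mol
mass = 1.336 × 159.69 = 213.3 g

213 g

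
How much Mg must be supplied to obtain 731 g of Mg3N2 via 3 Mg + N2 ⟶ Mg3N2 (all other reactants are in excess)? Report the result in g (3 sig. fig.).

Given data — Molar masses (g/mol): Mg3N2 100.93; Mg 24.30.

528 g

n(Mg3N2) = 731 / 100.93 = 7.243 mol
n(Mg) = (3/1) × 7.243 = 21.73 mol
mass = 21.73 × 24.30 = 528.0 g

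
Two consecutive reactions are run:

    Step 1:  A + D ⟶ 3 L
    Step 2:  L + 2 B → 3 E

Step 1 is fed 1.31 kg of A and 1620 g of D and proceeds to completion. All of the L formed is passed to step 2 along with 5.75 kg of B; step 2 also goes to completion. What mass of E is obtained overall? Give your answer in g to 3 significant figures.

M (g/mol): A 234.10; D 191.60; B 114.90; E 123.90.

Step 1:
n(A) = 1.310×1000 / 234.10 = 5.596 mol
n(D) = 1620 / 191.60 = 8.455 mol
n/ν for A = 5.596/1 = 5.596
n/ν for D = 8.455/1 = 8.455
Smallest n/ν is A → limiting reagent.
n(L) produced = (3/1) × 5.596 = 16.79 mol
Step 2:
n(L) available = 16.79 mol
n(B) = 5.750×1000 / 114.90 = 50.04 mol
n/ν for L = 16.79/1 = 16.79
n/ν for B = 50.04/2 = 25.02
Smallest n/ν is L → limiting reagent.
n(E) = (3/1) × 16.79 = 50.37 mol
mass = 50.37 × 123.90 = 6241 g

6240 g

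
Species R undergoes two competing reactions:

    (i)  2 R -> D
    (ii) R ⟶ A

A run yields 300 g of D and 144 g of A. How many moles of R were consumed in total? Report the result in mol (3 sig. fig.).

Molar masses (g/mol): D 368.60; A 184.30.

n(D) = 300 / 368.60 = 0.8139 mol
n(A) = 144 / 184.30 = 0.7813 mol
n(R) via (i) = (2/1)×0.8139 = 1.628 mol
n(R) via (ii) = (1/1)×0.7813 = 0.7813 mol
total n(R) = 1.628 + 0.7813 = 2.409 mol

2.41 mol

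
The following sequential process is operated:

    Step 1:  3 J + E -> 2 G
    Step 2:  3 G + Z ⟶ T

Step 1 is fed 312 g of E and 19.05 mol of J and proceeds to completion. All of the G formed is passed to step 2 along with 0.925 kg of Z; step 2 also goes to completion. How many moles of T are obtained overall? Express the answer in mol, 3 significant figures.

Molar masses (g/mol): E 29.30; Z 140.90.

Step 1:
n(E) = 312.0 / 29.30 = 10.65 mol
n(J) = 19.05 mol
n/ν → E: 10.65, J: 6.350; J is limiting.
n(G) produced = (2/3) × 19.05 = 12.70 mol
Step 2:
n(G) available = 12.70 mol
n(Z) = 0.9250×1000 / 140.90 = 6.565 mol
n/ν → G: 4.233, Z: 6.565; G is limiting.
n(T) = (1/3) × 12.70 = 4.233 mol

4.23 mol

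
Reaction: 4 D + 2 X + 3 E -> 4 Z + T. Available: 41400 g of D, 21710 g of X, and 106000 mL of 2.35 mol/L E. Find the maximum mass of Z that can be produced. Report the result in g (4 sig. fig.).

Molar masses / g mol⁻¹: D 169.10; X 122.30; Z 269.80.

n(D) = 41400 / 169.10 = 244.8 mol
n(X) = 21710 / 122.30 = 177.5 mol
n(E) = 2.35 × 106000/1000 = 249.1 mol
n/ν for D = 244.8/4 = 61.20
n/ν for X = 177.5/2 = 88.75
n/ν for E = 249.1/3 = 83.03
Smallest n/ν is D → limiting reagent.
n(Z) = (4/4) × 244.8 = 244.8 mol
mass = 244.8 × 269.80 = 66050 g

66050 g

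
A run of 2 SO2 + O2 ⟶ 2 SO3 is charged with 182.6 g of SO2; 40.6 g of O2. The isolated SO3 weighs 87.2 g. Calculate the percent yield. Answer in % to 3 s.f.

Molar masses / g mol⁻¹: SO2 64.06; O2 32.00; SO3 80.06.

42.9 %

n(SO2) = 182.6 / 64.06 = 2.850 mol
n(O2) = 40.60 / 32.00 = 1.269 mol
n/ν for SO2 = 2.850/2 = 1.425
n/ν for O2 = 1.269/1 = 1.269
Smallest n/ν is O2 → limiting reagent.
theoretical n(SO3) = (2/1) × 1.269 = 2.538 mol → 203.2 g
% yield = 87.2 / 203.2 × 100 = 42.91 %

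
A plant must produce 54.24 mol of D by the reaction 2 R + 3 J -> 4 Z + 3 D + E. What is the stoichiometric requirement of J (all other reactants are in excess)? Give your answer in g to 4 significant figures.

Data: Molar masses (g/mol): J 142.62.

n(D) = 54.24 mol
n(J) = (3/3) × 54.24 = 54.24 mol
mass = 54.24 × 142.62 = 7736 g

7736 g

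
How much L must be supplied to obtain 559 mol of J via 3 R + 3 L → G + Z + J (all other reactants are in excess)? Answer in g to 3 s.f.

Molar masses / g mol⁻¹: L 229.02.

384000 g

n(J) = 559.0 mol
n(L) = (3/1) × 559.0 = 1677 mol
mass = 1677 × 229.02 = 384100 g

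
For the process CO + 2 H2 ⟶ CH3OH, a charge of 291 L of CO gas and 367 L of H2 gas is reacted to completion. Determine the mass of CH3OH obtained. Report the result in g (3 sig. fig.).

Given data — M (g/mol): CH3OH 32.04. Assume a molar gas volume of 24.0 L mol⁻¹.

245 g

n(CO) = 291.0 / 24.0 = 12.13 mol
n(H2) = 367.0 / 24.0 = 15.29 mol
n/ν for CO = 12.13/1 = 12.13
n/ν for H2 = 15.29/2 = 7.645
Smallest n/ν is H2 → limiting reagent.
n(CH3OH) = (1/2) × 15.29 = 7.645 mol
mass = 7.645 × 32.04 = 244.9 g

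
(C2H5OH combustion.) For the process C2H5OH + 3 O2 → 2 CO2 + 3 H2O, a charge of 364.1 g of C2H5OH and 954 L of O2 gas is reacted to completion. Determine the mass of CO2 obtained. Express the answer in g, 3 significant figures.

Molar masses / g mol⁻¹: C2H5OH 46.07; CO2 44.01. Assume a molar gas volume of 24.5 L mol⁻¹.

n(C2H5OH) = 364.1 / 46.07 = 7.903 mol
n(O2) = 954.0 / 24.5 = 38.94 mol
n/ν for C2H5OH = 7.903/1 = 7.903
n/ν for O2 = 38.94/3 = 12.98
Smallest n/ν is C2H5OH → limiting reagent.
n(CO2) = (2/1) × 7.903 = 15.81 mol
mass = 15.81 × 44.01 = 695.8 g

696 g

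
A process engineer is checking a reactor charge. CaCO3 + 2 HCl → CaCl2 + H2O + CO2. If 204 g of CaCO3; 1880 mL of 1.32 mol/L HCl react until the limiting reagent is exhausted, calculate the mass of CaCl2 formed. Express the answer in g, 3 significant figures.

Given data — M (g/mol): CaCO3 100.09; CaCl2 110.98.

138 g

n(CaCO3) = 204.0 / 100.09 = 2.038 mol
n(HCl) = 1.32 × 1880/1000 = 2.482 mol
n/ν → CaCO3: 2.038, HCl: 1.241; HCl is limiting.
n(CaCl2) = (1/2) × 2.482 = 1.241 mol
mass = 1.241 × 110.98 = 137.7 g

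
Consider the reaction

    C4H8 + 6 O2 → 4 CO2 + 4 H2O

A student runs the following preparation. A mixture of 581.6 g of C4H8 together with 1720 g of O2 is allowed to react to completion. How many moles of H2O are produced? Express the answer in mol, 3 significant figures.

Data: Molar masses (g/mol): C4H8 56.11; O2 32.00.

35.8 mol

n(C4H8) = 581.6 / 56.11 = 10.37 mol
n(O2) = 1720 / 32.00 = 53.75 mol
n/ν → C4H8: 10.37, O2: 8.958; O2 is limiting.
n(H2O) = (4/6) × 53.75 = 35.83 mol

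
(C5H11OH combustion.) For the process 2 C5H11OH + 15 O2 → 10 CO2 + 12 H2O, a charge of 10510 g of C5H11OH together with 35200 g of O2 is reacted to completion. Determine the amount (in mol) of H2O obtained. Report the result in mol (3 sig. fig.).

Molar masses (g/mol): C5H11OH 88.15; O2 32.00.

n(C5H11OH) = 10510 / 88.15 = 119.2 mol
n(O2) = 35200 / 32.00 = 1100 mol
n/ν for C5H11OH = 119.2/2 = 59.60
n/ν for O2 = 1100/15 = 73.33
Smallest n/ν is C5H11OH → limiting reagent.
n(H2O) = (12/2) × 119.2 = 715.2 mol

715 mol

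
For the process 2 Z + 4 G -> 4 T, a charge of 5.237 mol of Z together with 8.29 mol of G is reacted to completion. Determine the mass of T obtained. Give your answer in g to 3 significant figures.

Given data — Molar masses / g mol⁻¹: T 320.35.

2660 g

n(Z) = 5.237 mol
n(G) = 8.290 mol
n/ν → Z: 2.619, G: 2.073; G is limiting.
n(T) = (4/4) × 8.290 = 8.290 mol
mass = 8.290 × 320.35 = 2656 g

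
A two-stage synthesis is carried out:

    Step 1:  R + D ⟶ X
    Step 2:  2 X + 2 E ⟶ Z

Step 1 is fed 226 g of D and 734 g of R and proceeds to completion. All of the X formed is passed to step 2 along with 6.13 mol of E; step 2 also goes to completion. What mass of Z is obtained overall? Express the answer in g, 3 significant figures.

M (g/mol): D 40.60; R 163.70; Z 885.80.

Step 1:
n(D) = 226.0 / 40.60 = 5.567 mol
n(R) = 734.0 / 163.70 = 4.484 mol
n/ν for D = 5.567/1 = 5.567
n/ν for R = 4.484/1 = 4.484
Smallest n/ν is R → limiting reagent.
n(X) produced = (1/1) × 4.484 = 4.484 mol
Step 2:
n(X) available = 4.484 mol
n(E) = 6.130 mol
n/ν for X = 4.484/2 = 2.242
n/ν for E = 6.130/2 = 3.065
Smallest n/ν is X → limiting reagent.
n(Z) = (1/2) × 4.484 = 2.242 mol
mass = 2.242 × 885.80 = 1986 g

1990 g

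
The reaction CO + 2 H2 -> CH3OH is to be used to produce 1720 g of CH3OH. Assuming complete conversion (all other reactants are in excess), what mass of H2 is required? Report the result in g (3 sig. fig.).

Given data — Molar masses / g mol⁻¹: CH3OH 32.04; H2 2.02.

217 g

n(CH3OH) = 1720 / 32.04 = 53.68 mol
n(H2) = (2/1) × 53.68 = 107.4 mol
mass = 107.4 × 2.02 = 216.9 g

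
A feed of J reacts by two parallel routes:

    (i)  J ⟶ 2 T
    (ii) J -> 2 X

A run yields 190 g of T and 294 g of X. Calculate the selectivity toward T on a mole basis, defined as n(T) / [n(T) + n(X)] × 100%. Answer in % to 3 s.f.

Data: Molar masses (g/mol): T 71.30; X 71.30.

n(T) = 190 / 71.30 = 2.665 mol
n(X) = 294 / 71.30 = 4.123 mol
selectivity = 2.665/(2.665+4.123) × 100 = 39.26 %

39.3 %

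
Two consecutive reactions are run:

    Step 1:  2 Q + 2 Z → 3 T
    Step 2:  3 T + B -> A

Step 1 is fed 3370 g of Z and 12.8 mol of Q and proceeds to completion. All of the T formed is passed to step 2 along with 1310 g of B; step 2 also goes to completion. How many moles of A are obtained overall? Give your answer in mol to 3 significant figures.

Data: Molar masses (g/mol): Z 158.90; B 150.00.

Step 1:
n(Z) = 3370 / 158.90 = 21.21 mol
n(Q) = 12.80 mol
n/ν for Z = 21.21/2 = 10.61
n/ν for Q = 12.80/2 = 6.400
Smallest n/ν is Q → limiting reagent.
n(T) produced = (3/2) × 12.80 = 19.20 mol
Step 2:
n(T) available = 19.20 mol
n(B) = 1310 / 150.00 = 8.733 mol
n/ν for T = 19.20/3 = 6.400
n/ν for B = 8.733/1 = 8.733
Smallest n/ν is T → limiting reagent.
n(A) = (1/3) × 19.20 = 6.400 mol

6.40 mol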